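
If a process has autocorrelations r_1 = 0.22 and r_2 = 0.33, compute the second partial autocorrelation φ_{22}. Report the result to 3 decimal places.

0.296

φ_{22} = (r_2 − r_1²) / (1 − r_1²)
r_1² = (0.22)² = 0.0484
Numerator = 0.33 − 0.0484 = 0.2816; denominator = 1 − 0.0484 = 0.9516
φ_{22} = 0.2816 / 0.9516 = 0.296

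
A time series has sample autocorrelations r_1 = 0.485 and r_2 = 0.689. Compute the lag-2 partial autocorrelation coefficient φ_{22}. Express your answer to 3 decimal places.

0.593

φ_{22} = (r_2 − r_1²) / (1 − r_1²)
r_1² = (0.485)² = 0.235225
Numerator = 0.689 − 0.2352 = 0.4538; denominator = 1 − 0.2352 = 0.7648
φ_{22} = 0.4538 / 0.7648 = 0.593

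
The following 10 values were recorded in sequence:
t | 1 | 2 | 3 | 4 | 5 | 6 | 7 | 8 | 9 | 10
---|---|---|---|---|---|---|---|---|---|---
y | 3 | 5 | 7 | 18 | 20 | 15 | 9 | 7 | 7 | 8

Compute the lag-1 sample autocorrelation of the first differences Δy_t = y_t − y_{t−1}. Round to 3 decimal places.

First differences Δy: 2, 2, 11, 2, -5, -6, -2, 0, 1
Mean of differences = 0.5556
Numerator Σ(Δy_t−Δȳ)(Δy_{t+1}−Δȳ) = 78.5802
Denominator Σ(Δy_t−Δȳ)² = 196.2222
r_1(Δy) = 78.5802 / 196.2222 = 0.400

0.400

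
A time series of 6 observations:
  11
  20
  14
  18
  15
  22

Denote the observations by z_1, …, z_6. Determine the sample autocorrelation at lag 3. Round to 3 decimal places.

Mean z̄ = (11 + 20 + 14 + 18 + 15 + 22)/6 = 16.6667
Σ(z_t−z̄)(z_{t+3}−z̄) = (-7.5556) + (-5.5556) + (-14.2222) = -27.3333
Denominator Σ(z_t−z̄)² = 83.3333
r_3 = -27.3333 / 83.3333 = -0.328

-0.328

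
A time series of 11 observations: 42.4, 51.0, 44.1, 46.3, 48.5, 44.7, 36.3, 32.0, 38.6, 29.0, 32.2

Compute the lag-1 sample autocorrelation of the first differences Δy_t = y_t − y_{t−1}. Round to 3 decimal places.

-0.421

First differences Δy: 8.6, -6.9, 2.2, 2.2, -3.8, -8.4, -4.3, 6.6, -9.6, 3.2
Mean of differences = -1.0200
Numerator Σ(Δy_t−Δȳ)(Δy_{t+1}−Δȳ) = -155.9404
Denominator Σ(Δy_t−Δȳ)² = 370.2960
r_1(Δy) = -155.9404 / 370.2960 = -0.421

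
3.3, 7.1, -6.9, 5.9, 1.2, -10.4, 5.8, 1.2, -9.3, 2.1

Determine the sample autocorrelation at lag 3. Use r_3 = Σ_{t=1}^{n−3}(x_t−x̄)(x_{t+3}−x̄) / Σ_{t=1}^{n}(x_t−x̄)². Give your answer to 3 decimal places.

Mean x̄ = (3.3 + 7.1 − 6.9 + 5.9 + 1.2 − 10.4 + 5.8 + 1.2 − 9.3 + 2.1)/10 = 0.0000
Σ(x_t−x̄)(x_{t+3}−x̄) = (19.4700) + (8.5200) + (71.7600) + (34.2200) + (1.4400) + (96.7200) + (12.1800) = 244.3100
Denominator Σ(x_t−x̄)² = 379.3000
r_3 = 244.3100 / 379.3000 = 0.644

0.644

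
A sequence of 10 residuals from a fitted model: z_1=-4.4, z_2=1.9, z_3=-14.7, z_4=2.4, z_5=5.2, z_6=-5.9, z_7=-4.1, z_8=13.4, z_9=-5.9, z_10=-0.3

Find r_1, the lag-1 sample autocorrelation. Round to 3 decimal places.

Mean z̄ = (-4.4 + 1.9 − 14.7 + 2.4 + 5.2 − 5.9 − 4.1 + 13.4 − 5.9 − 0.3)/10 = -1.2400
Numerator Σ_{t=1}^{9}(z_t−z̄)(z_{t+1}−z̄) = -208.8956
Denominator Σ(z_t−z̄)² = 522.5640
r_1 = -208.8956 / 522.5640 = -0.400

-0.400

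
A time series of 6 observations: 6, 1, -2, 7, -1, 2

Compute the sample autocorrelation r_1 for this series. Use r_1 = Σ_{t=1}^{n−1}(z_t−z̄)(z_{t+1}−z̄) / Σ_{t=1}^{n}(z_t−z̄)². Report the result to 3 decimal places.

-0.517

Mean z̄ = (6 + 1 − 2 + 7 − 1 + 2)/6 = 2.1667
Deviations from mean: 3.8333, -1.1667, -4.1667, 4.8333, -3.1667, -0.1667
Numerator Σ_{t=1}^{5}(z_t−z̄)(z_{t+1}−z̄) = -34.5278
Denominator Σ(z_t−z̄)² = 66.8333
r_1 = -34.5278 / 66.8333 = -0.517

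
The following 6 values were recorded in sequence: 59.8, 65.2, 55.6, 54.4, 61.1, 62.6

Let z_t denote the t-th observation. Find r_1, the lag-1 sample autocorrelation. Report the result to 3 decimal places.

Mean z̄ = (59.8 + 65.2 + 55.6 + 54.4 + 61.1 + 62.6)/6 = 59.7833
Deviations from mean: 0.0167, 5.4167, -4.1833, -5.3833, 1.3167, 2.8167
Σ(z_t−z̄)(z_{t+1}−z̄) = (0.0903) + (-22.6597) + (22.5203) + (-7.0881) + (3.7086) = -3.4286
Denominator Σ(z_t−z̄)² = 85.4883
r_1 = -3.4286 / 85.4883 = -0.040

-0.040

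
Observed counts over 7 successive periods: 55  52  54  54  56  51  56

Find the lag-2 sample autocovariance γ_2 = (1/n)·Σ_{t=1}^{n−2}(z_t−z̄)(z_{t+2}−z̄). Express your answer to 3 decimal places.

0.571

Mean z̄ = (55 + 52 + 54 + 54 + 56 + 51 + 56)/7 = 54.0000
Σ_{t=1}^{5}(z_t−z̄)(z_{t+2}−z̄) = 4.0000
γ_2 = 4.0000 / 7 = 0.571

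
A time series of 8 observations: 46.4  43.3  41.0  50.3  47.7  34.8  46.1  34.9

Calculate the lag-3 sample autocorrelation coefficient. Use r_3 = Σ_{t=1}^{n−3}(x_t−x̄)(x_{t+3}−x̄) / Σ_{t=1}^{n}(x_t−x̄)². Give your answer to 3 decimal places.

Mean x̄ = (46.4 + 43.3 + 41.0 + 50.3 + 47.7 + 34.8 + 46.1 + 34.9)/8 = 43.0625
Deviations from mean: 3.3375, 0.2375, -2.0625, 7.2375, 4.6375, -8.2625, 3.0375, -8.1625
Numerator Σ_{t=1}^{5}(x_t−x̄)(x_{t+3}−x̄) = 26.4283
Denominator Σ(x_t−x̄)² = 233.4588
r_3 = 26.4283 / 233.4588 = 0.113

0.113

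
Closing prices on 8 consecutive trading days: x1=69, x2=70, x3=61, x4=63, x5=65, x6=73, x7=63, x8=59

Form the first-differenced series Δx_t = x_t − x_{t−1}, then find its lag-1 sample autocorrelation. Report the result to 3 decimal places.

First differences Δx: 1, -9, 2, 2, 8, -10, -4
Mean of differences = -1.4286
Numerator Σ(Δx_t−Δx̄)(Δx_{t+1}−Δx̄) = -59.0408
Denominator Σ(Δx_t−Δx̄)² = 255.7143
r_1(Δx) = -59.0408 / 255.7143 = -0.231

-0.231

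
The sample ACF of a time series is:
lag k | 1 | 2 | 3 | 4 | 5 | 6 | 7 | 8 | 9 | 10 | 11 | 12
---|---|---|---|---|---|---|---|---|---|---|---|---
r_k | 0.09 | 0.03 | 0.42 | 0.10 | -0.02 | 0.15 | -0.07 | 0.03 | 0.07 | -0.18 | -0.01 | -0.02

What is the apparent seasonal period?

3

The largest autocorrelation is r_3 = 0.42, with a weaker echo at lag 6 (0.15); the remaining lags stay at or below 0.10.
The dominant spike at lag 3 indicates a seasonal period of 3.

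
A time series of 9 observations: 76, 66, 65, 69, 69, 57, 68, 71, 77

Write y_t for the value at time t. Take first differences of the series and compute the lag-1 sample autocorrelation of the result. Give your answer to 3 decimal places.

First differences Δy: -10, -1, 4, 0, -12, 11, 3, 6
Mean of differences = 0.1250
Numerator Σ(Δy_t−Δȳ)(Δy_{t+1}−Δȳ) = -75.6406
Denominator Σ(Δy_t−Δȳ)² = 426.8750
r_1(Δy) = -75.6406 / 426.8750 = -0.177

-0.177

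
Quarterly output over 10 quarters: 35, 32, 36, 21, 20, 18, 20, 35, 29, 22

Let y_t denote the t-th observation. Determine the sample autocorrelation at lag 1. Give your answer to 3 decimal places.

0.310

Mean ȳ = (35 + 32 + 36 + 21 + 20 + 18 + 20 + 35 + 29 + 22)/10 = 26.8000
Numerator Σ_{t=1}^{9}(y_t−ȳ)(y_{t+1}−ȳ) = 147.9600
Denominator Σ(y_t−ȳ)² = 477.6000
r_1 = 147.9600 / 477.6000 = 0.310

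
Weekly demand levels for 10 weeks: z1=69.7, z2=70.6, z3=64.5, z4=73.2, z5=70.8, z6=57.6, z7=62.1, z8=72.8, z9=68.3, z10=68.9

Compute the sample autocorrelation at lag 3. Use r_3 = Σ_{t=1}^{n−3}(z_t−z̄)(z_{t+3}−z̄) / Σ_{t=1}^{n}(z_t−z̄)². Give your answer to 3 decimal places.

Mean z̄ = (69.7 + 70.6 + 64.5 + 73.2 + 70.8 + 57.6 + 62.1 + 72.8 + 68.3 + 68.9)/10 = 67.8500
Numerator Σ_{t=1}^{7}(z_t−z̄)(z_{t+3}−z̄) = 25.5375
Denominator Σ(z_t−z̄)² = 223.4650
r_3 = 25.5375 / 223.4650 = 0.114

0.114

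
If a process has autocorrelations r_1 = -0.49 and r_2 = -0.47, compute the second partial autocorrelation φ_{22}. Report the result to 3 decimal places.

-0.934

φ_{22} = (r_2 − r_1²) / (1 − r_1²)
r_1² = (-0.49)² = 0.2401
Numerator = -0.47 − 0.2401 = -0.7101; denominator = 1 − 0.2401 = 0.7599
φ_{22} = -0.7101 / 0.7599 = -0.934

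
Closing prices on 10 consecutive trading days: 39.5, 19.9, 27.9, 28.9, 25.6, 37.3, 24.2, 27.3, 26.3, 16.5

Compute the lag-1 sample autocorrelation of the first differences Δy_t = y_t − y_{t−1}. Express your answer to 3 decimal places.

First differences Δy: -19.6, 8.0, 1.0, -3.3, 11.7, -13.1, 3.1, -1.0, -9.8
Mean of differences = -2.5556
Numerator Σ(Δy_t−Δȳ)(Δy_{t+1}−Δȳ) = -368.0653
Denominator Σ(Δy_t−Δȳ)² = 816.4222
r_1(Δy) = -368.0653 / 816.4222 = -0.451

-0.451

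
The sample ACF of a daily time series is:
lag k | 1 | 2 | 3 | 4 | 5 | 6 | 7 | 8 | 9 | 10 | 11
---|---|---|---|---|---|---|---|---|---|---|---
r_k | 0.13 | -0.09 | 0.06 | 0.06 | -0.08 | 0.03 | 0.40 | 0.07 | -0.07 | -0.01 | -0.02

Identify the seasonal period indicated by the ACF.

The largest autocorrelation is r_7 = 0.40; the remaining lags stay at or below 0.13.
The dominant spike at lag 7 indicates a seasonal period of 7.

7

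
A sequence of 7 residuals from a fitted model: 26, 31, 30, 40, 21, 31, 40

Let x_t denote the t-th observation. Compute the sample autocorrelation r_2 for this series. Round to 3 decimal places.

Mean x̄ = (26 + 31 + 30 + 40 + 21 + 31 + 40)/7 = 31.2857
Deviations from mean: -5.2857, -0.2857, -1.2857, 8.7143, -10.2857, -0.2857, 8.7143
Σ(x_t−x̄)(x_{t+2}−x̄) = (6.7959) + (-2.4898) + (13.2245) + (-2.4898) + (-89.6327) = -74.5918
Denominator Σ(x_t−x̄)² = 287.4286
r_2 = -74.5918 / 287.4286 = -0.260

-0.260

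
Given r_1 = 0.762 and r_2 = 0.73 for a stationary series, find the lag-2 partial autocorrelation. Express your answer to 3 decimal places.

φ_{22} = (r_2 − r_1²) / (1 − r_1²)
r_1² = (0.762)² = 0.580644
Numerator = 0.73 − 0.5806 = 0.1494; denominator = 1 − 0.5806 = 0.4194
φ_{22} = 0.1494 / 0.4194 = 0.356

0.356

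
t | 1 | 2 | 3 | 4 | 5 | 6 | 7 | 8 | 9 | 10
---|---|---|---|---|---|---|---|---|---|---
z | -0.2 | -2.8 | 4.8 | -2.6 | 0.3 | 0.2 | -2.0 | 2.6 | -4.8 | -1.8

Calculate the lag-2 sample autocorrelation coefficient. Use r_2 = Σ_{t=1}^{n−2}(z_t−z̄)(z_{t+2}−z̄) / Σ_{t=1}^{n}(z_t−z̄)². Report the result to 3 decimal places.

0.189

Mean z̄ = (-0.2 − 2.8 + 4.8 − 2.6 + 0.3 + 0.2 − 2.0 + 2.6 − 4.8 − 1.8)/10 = -0.6300
Numerator Σ_{t=1}^{8}(z_t−z̄)(z_{t+2}−z̄) = 13.3652
Denominator Σ(z_t−z̄)² = 70.8810
r_2 = 13.3652 / 70.8810 = 0.189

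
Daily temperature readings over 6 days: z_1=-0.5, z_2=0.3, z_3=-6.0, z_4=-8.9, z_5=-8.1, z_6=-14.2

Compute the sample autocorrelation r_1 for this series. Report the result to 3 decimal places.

0.389

Mean z̄ = (-0.5 + 0.3 − 6.0 − 8.9 − 8.1 − 14.2)/6 = -6.2333
Deviations from mean: 5.7333, 6.5333, 0.2333, -2.6667, -1.8667, -7.9667
Σ(z_t−z̄)(z_{t+1}−z̄) = (37.4578) + (1.5244) + (-0.6222) + (4.9778) + (14.8711) = 58.2089
Denominator Σ(z_t−z̄)² = 149.6733
r_1 = 58.2089 / 149.6733 = 0.389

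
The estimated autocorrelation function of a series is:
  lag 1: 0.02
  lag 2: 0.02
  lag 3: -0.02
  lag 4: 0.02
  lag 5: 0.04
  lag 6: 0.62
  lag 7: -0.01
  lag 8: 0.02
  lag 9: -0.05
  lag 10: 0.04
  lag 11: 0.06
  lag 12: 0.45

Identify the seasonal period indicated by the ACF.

The largest autocorrelation is r_6 = 0.62, with a weaker echo at lag 12 (0.45); the remaining lags stay at or below 0.06.
The dominant spike at lag 6 indicates a seasonal period of 6.

6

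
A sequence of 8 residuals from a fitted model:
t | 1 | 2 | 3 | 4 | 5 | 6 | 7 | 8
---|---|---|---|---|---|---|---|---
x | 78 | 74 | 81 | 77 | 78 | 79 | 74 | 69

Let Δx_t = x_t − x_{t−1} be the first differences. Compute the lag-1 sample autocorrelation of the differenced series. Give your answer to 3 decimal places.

First differences Δx: -4, 7, -4, 1, 1, -5, -5
Mean of differences = -1.2857
Numerator Σ(Δx_t−Δx̄)(Δx_{t+1}−Δx̄) = -40.6531
Denominator Σ(Δx_t−Δx̄)² = 121.4286
r_1(Δx) = -40.6531 / 121.4286 = -0.335

-0.335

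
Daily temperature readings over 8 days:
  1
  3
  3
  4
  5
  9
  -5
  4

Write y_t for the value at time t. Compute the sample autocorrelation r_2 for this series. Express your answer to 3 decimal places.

-0.036

Mean ȳ = (1 + 3 + 3 + 4 + 5 + 9 − 5 + 4)/8 = 3.0000
Deviations from mean: -2.0000, 0.0000, 0.0000, 1.0000, 2.0000, 6.0000, -8.0000, 1.0000
Σ(y_t−ȳ)(y_{t+2}−ȳ) = (0.0000) + (0.0000) + (0.0000) + (6.0000) + (-16.0000) + (6.0000) = -4.0000
Denominator Σ(y_t−ȳ)² = 110.0000
r_2 = -4.0000 / 110.0000 = -0.036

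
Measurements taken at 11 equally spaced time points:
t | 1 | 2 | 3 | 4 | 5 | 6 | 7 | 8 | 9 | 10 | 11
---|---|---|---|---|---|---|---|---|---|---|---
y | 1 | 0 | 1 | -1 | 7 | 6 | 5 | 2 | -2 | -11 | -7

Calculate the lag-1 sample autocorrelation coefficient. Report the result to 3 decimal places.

Mean ȳ = (1 + 0 + 1 − 1 + 7 + 6 + 5 + 2 − 2 − 11 − 7)/11 = 0.0909
Numerator Σ_{t=1}^{10}(y_t−ȳ)(y_{t+1}−ȳ) = 168.3554
Denominator Σ(y_t−ȳ)² = 290.9091
r_1 = 168.3554 / 290.9091 = 0.579

0.579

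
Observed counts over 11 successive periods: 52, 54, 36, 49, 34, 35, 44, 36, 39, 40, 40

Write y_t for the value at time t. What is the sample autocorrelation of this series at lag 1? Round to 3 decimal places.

0.010

Mean ȳ = (52 + 54 + 36 + 49 + 34 + 35 + 44 + 36 + 39 + 40 + 40)/11 = 41.7273
Numerator Σ_{t=1}^{10}(y_t−ȳ)(y_{t+1}−ȳ) = 4.9256
Denominator Σ(y_t−ȳ)² = 498.1818
r_1 = 4.9256 / 498.1818 = 0.010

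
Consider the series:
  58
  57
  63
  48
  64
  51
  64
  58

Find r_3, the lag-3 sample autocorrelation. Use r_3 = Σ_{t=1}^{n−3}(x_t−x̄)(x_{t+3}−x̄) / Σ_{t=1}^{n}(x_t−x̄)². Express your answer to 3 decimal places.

Mean x̄ = (58 + 57 + 63 + 48 + 64 + 51 + 64 + 58)/8 = 57.8750
Deviations from mean: 0.1250, -0.8750, 5.1250, -9.8750, 6.1250, -6.8750, 6.1250, 0.1250
Numerator Σ_{t=1}^{5}(x_t−x̄)(x_{t+3}−x̄) = -101.5469
Denominator Σ(x_t−x̄)² = 246.8750
r_3 = -101.5469 / 246.8750 = -0.411

-0.411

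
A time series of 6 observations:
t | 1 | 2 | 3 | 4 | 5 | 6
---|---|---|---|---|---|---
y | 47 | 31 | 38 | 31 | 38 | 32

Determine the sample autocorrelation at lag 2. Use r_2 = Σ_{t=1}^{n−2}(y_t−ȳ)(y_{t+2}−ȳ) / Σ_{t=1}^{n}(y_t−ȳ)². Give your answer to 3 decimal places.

Mean ȳ = (47 + 31 + 38 + 31 + 38 + 32)/6 = 36.1667
Deviations from mean: 10.8333, -5.1667, 1.8333, -5.1667, 1.8333, -4.1667
Σ(y_t−ȳ)(y_{t+2}−ȳ) = (19.8611) + (26.6944) + (3.3611) + (21.5278) = 71.4444
Denominator Σ(y_t−ȳ)² = 194.8333
r_2 = 71.4444 / 194.8333 = 0.367

0.367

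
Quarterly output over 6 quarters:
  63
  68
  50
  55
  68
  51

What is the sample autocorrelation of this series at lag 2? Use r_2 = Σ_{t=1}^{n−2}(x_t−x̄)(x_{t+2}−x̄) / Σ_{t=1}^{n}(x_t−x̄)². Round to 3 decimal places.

-0.351

Mean x̄ = (63 + 68 + 50 + 55 + 68 + 51)/6 = 59.1667
Deviations from mean: 3.8333, 8.8333, -9.1667, -4.1667, 8.8333, -8.1667
Numerator Σ_{t=1}^{4}(x_t−x̄)(x_{t+2}−x̄) = -118.8889
Denominator Σ(x_t−x̄)² = 338.8333
r_2 = -118.8889 / 338.8333 = -0.351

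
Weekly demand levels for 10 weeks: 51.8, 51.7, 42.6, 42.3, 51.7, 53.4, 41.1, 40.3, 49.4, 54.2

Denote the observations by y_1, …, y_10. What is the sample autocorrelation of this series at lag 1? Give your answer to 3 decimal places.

0.128

Mean ȳ = (51.8 + 51.7 + 42.6 + 42.3 + 51.7 + 53.4 + 41.1 + 40.3 + 49.4 + 54.2)/10 = 47.8500
Numerator Σ_{t=1}^{9}(y_t−ȳ)(y_{t+1}−ȳ) = 35.7725
Denominator Σ(y_t−ȳ)² = 279.7050
r_1 = 35.7725 / 279.7050 = 0.128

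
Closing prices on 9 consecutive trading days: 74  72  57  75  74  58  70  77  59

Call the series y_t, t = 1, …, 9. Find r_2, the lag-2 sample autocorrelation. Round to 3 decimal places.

-0.513

Mean ȳ = (74 + 72 + 57 + 75 + 74 + 58 + 70 + 77 + 59)/9 = 68.4444
Σ(y_t−ȳ)(y_{t+2}−ȳ) = (-63.5802) + (23.3086) + (-63.5802) + (-68.4691) + (8.6420) + (-89.3580) + (-14.6914) = -267.7284
Denominator Σ(y_t−ȳ)² = 522.2222
r_2 = -267.7284 / 522.2222 = -0.513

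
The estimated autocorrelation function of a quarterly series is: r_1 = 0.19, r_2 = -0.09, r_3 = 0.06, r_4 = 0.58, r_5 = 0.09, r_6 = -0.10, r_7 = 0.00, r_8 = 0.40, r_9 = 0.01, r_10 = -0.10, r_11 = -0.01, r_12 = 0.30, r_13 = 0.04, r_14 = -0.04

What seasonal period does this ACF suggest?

4

The largest autocorrelation is r_4 = 0.58, with weaker echoes at lags 8 (0.40) and 12 (0.30); the remaining lags stay at or below 0.19.
The dominant spike at lag 4 indicates a seasonal period of 4.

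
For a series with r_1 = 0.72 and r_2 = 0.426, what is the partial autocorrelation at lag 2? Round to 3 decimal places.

-0.192

φ_{22} = (r_2 − r_1²) / (1 − r_1²)
r_1² = (0.72)² = 0.5184
Numerator = 0.426 − 0.5184 = -0.0924; denominator = 1 − 0.5184 = 0.4816
φ_{22} = -0.0924 / 0.4816 = -0.192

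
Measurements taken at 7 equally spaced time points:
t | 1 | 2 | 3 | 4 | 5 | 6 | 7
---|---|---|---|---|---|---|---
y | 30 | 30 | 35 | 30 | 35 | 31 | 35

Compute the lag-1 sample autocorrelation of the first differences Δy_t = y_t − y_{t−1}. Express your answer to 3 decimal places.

-0.851

First differences Δy: 0, 5, -5, 5, -4, 4
Mean of differences = 0.8333
Numerator Σ(Δy_t−Δȳ)(Δy_{t+1}−Δȳ) = -87.5278
Denominator Σ(Δy_t−Δȳ)² = 102.8333
r_1(Δy) = -87.5278 / 102.8333 = -0.851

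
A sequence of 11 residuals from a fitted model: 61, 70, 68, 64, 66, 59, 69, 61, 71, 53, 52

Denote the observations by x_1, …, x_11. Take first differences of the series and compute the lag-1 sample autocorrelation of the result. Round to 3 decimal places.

-0.599

First differences Δx: 9, -2, -4, 2, -7, 10, -8, 10, -18, -1
Mean of differences = -0.9000
Numerator Σ(Δx_t−Δx̄)(Δx_{t+1}−Δx̄) = -440.1100
Denominator Σ(Δx_t−Δx̄)² = 734.9000
r_1(Δx) = -440.1100 / 734.9000 = -0.599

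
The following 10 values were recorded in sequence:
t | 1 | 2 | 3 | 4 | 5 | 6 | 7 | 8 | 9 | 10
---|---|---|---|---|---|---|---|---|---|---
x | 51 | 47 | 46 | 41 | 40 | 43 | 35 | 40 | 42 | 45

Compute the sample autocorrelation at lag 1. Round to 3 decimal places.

0.383

Mean x̄ = (51 + 47 + 46 + 41 + 40 + 43 + 35 + 40 + 42 + 45)/10 = 43.0000
Numerator Σ_{t=1}^{9}(x_t−x̄)(x_{t+1}−x̄) = 69.0000
Denominator Σ(x_t−x̄)² = 180.0000
r_1 = 69.0000 / 180.0000 = 0.383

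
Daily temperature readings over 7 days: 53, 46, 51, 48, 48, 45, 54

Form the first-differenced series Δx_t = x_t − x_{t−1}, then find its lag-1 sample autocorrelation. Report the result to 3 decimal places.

-0.445

First differences Δx: -7, 5, -3, 0, -3, 9
Mean of differences = 0.1667
Numerator Σ(Δx_t−Δx̄)(Δx_{t+1}−Δx̄) = -76.8611
Denominator Σ(Δx_t−Δx̄)² = 172.8333
r_1(Δx) = -76.8611 / 172.8333 = -0.445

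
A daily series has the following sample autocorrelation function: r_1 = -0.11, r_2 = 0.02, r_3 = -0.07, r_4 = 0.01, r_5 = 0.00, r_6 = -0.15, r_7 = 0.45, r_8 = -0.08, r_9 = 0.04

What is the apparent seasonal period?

7

The largest autocorrelation is r_7 = 0.45; the remaining lags stay at or below 0.04.
The dominant spike at lag 7 indicates a seasonal period of 7.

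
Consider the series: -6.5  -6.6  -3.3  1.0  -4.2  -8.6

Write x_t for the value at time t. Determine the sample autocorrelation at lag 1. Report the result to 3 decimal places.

Mean x̄ = (-6.5 − 6.6 − 3.3 + 1.0 − 4.2 − 8.6)/6 = -4.7000
Σ(x_t−x̄)(x_{t+1}−x̄) = (3.4200) + (-2.6600) + (7.9800) + (2.8500) + (-1.9500) = 9.6400
Denominator Σ(x_t−x̄)² = 56.7600
r_1 = 9.6400 / 56.7600 = 0.170

0.170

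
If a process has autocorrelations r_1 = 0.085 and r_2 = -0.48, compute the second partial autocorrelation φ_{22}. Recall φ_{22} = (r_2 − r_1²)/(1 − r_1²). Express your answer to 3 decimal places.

-0.491

φ_{22} = (r_2 − r_1²) / (1 − r_1²)
r_1² = (0.085)² = 0.007225
Numerator = -0.48 − 0.0072 = -0.4872; denominator = 1 − 0.0072 = 0.9928
φ_{22} = -0.4872 / 0.9928 = -0.491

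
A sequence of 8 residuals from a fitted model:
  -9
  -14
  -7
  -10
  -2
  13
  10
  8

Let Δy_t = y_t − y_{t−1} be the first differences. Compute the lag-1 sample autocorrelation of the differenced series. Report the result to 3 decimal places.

-0.184

First differences Δy: -5, 7, -3, 8, 15, -3, -2
Mean of differences = 2.4286
Numerator Σ(Δy_t−Δȳ)(Δy_{t+1}−Δȳ) = -63.1837
Denominator Σ(Δy_t−Δȳ)² = 343.7143
r_1(Δy) = -63.1837 / 343.7143 = -0.184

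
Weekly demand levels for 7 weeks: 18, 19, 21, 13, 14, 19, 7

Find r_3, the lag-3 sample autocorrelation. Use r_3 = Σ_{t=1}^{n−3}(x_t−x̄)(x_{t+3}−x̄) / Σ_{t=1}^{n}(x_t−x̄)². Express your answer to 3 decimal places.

0.210

Mean x̄ = (18 + 19 + 21 + 13 + 14 + 19 + 7)/7 = 15.8571
Deviations from mean: 2.1429, 3.1429, 5.1429, -2.8571, -1.8571, 3.1429, -8.8571
Σ(x_t−x̄)(x_{t+3}−x̄) = (-6.1224) + (-5.8367) + (16.1633) + (25.3061) = 29.5102
Denominator Σ(x_t−x̄)² = 140.8571
r_3 = 29.5102 / 140.8571 = 0.210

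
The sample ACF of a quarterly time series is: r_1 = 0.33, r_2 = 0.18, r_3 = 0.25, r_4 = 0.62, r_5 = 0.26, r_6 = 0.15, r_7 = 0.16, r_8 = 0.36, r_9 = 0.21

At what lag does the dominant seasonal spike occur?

The largest autocorrelation is r_4 = 0.62, with a weaker echo at lag 8 (0.36); the remaining lags stay at or below 0.33. The elevated value at lag 1 (0.33), dropping to 0.18 at lag 2, reflects decaying short-term dependence rather than seasonality.
The dominant spike at lag 4 indicates a seasonal period of 4.

4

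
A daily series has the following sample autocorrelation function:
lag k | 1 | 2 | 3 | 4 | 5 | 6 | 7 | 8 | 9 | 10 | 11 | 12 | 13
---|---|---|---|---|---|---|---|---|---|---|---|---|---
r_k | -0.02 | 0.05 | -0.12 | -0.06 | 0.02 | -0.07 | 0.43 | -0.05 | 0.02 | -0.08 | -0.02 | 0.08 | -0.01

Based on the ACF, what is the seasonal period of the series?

7

The largest autocorrelation is r_7 = 0.43; the remaining lags stay at or below 0.08.
The dominant spike at lag 7 indicates a seasonal period of 7.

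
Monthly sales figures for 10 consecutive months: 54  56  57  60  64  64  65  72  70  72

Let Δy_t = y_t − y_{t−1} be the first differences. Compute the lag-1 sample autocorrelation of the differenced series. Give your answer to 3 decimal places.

-0.500

First differences Δy: 2, 1, 3, 4, 0, 1, 7, -2, 2
Mean of differences = 2.0000
Numerator Σ(Δy_t−Δȳ)(Δy_{t+1}−Δȳ) = -26.0000
Denominator Σ(Δy_t−Δȳ)² = 52.0000
r_1(Δy) = -26.0000 / 52.0000 = -0.500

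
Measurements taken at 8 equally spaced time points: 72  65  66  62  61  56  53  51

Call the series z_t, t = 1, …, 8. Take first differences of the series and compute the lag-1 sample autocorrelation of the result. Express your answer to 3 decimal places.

First differences Δz: -7, 1, -4, -1, -5, -3, -2
Mean of differences = -3.0000
Numerator Σ(Δz_t−Δz̄)(Δz_{t+1}−Δz̄) = -26.0000
Denominator Σ(Δz_t−Δz̄)² = 42.0000
r_1(Δz) = -26.0000 / 42.0000 = -0.619

-0.619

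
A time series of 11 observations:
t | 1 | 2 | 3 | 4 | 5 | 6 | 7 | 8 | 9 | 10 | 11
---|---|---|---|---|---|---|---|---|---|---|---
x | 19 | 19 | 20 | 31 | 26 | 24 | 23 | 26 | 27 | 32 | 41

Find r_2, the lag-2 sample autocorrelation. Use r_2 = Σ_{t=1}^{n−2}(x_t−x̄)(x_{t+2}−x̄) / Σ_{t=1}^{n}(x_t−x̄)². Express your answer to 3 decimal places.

0.023

Mean x̄ = (19 + 19 + 20 + 31 + 26 + 24 + 23 + 26 + 27 + 32 + 41)/11 = 26.1818
Numerator Σ_{t=1}^{9}(x_t−x̄)(x_{t+2}−x̄) = 9.8430
Denominator Σ(x_t−x̄)² = 433.6364
r_2 = 9.8430 / 433.6364 = 0.023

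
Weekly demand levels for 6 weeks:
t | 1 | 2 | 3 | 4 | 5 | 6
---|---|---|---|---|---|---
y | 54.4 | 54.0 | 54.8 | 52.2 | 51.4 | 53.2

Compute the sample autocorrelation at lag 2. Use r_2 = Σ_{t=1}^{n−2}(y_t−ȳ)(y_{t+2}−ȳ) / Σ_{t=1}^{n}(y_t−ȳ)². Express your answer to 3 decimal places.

-0.214

Mean ȳ = (54.4 + 54.0 + 54.8 + 52.2 + 51.4 + 53.2)/6 = 53.3333
Deviations from mean: 1.0667, 0.6667, 1.4667, -1.1333, -1.9333, -0.1333
Σ(y_t−ȳ)(y_{t+2}−ȳ) = (1.5644) + (-0.7556) + (-2.8356) + (0.1511) = -1.8756
Denominator Σ(y_t−ȳ)² = 8.7733
r_2 = -1.8756 / 8.7733 = -0.214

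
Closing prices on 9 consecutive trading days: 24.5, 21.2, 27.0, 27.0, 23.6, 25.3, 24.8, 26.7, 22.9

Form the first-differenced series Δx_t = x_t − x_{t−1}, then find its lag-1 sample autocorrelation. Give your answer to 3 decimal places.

First differences Δx: -3.3, 5.8, 0.0, -3.4, 1.7, -0.5, 1.9, -3.8
Mean of differences = -0.2000
Numerator Σ(Δx_t−Δx̄)(Δx_{t+1}−Δx̄) = -32.8800
Denominator Σ(Δx_t−Δx̄)² = 76.9600
r_1(Δx) = -32.8800 / 76.9600 = -0.427

-0.427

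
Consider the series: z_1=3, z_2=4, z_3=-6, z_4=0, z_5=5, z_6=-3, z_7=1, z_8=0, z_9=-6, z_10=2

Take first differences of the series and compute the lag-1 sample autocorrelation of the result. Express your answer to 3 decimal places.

First differences Δz: 1, -10, 6, 5, -8, 4, -1, -6, 8
Mean of differences = -0.1111
Numerator Σ(Δz_t−Δz̄)(Δz_{t+1}−Δz̄) = -159.1235
Denominator Σ(Δz_t−Δz̄)² = 342.8889
r_1(Δz) = -159.1235 / 342.8889 = -0.464

-0.464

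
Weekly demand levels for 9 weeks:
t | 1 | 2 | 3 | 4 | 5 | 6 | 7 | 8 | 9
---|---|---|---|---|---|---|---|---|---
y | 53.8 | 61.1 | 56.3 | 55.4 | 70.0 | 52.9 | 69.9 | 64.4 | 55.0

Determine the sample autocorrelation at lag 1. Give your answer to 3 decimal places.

-0.431

Mean ȳ = (53.8 + 61.1 + 56.3 + 55.4 + 70.0 + 52.9 + 69.9 + 64.4 + 55.0)/9 = 59.8667
Numerator Σ_{t=1}^{8}(y_t−ȳ)(y_{t+1}−ȳ) = -158.2844
Denominator Σ(y_t−ȳ)² = 367.1200
r_1 = -158.2844 / 367.1200 = -0.431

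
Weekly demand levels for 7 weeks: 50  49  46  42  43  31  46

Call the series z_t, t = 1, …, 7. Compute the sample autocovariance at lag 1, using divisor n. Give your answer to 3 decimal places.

Mean z̄ = (50 + 49 + 46 + 42 + 43 + 31 + 46)/7 = 43.8571
Σ_{t=1}^{6}(z_t−z̄)(z_{t+1}−z̄) = 23.6939
γ_1 = 23.6939 / 7 = 3.385

3.385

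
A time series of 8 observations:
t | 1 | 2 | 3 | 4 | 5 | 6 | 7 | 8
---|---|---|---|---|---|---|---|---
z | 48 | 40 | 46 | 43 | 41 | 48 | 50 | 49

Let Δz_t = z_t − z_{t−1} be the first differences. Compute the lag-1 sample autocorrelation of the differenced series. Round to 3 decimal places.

First differences Δz: -8, 6, -3, -2, 7, 2, -1
Mean of differences = 0.1429
Numerator Σ(Δz_t−Δz̄)(Δz_{t+1}−Δz̄) = -63.4490
Denominator Σ(Δz_t−Δz̄)² = 166.8571
r_1(Δz) = -63.4490 / 166.8571 = -0.380

-0.380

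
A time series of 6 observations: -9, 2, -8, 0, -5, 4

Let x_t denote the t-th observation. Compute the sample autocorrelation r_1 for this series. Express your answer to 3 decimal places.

-0.614

Mean x̄ = (-9 + 2 − 8 + 0 − 5 + 4)/6 = -2.6667
Deviations from mean: -6.3333, 4.6667, -5.3333, 2.6667, -2.3333, 6.6667
Σ(x_t−x̄)(x_{t+1}−x̄) = (-29.5556) + (-24.8889) + (-14.2222) + (-6.2222) + (-15.5556) = -90.4444
Denominator Σ(x_t−x̄)² = 147.3333
r_1 = -90.4444 / 147.3333 = -0.614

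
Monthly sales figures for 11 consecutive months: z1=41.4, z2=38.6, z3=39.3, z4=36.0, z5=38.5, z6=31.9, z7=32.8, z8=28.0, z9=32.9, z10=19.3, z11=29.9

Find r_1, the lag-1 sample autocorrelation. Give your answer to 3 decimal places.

0.391

Mean z̄ = (41.4 + 38.6 + 39.3 + 36.0 + 38.5 + 31.9 + 32.8 + 28.0 + 32.9 + 19.3 + 29.9)/11 = 33.5091
Numerator Σ_{t=1}^{10}(z_t−z̄)(z_{t+1}−z̄) = 156.8181
Denominator Σ(z_t−z̄)² = 401.5691
r_1 = 156.8181 / 401.5691 = 0.391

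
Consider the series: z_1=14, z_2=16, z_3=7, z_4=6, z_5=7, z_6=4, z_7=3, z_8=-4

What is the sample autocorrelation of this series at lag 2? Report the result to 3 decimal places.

Mean z̄ = (14 + 16 + 7 + 6 + 7 + 4 + 3 − 4)/8 = 6.6250
Deviations from mean: 7.3750, 9.3750, 0.3750, -0.6250, 0.3750, -2.6250, -3.6250, -10.6250
Σ(z_t−z̄)(z_{t+2}−z̄) = (2.7656) + (-5.8594) + (0.1406) + (1.6406) + (-1.3594) + (27.8906) = 25.2188
Denominator Σ(z_t−z̄)² = 275.8750
r_2 = 25.2188 / 275.8750 = 0.091

0.091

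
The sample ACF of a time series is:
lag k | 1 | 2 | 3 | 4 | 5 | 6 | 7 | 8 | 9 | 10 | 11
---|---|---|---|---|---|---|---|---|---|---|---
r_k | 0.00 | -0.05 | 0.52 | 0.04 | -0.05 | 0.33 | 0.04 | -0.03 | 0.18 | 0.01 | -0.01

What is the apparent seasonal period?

The largest autocorrelation is r_3 = 0.52, with weaker echoes at lags 6 (0.33) and 9 (0.18); the remaining lags stay at or below 0.04.
The dominant spike at lag 3 indicates a seasonal period of 3.

3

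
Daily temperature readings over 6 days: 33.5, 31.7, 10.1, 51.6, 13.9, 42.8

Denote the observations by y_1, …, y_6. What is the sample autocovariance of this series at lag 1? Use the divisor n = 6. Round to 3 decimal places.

-167.383

Mean ȳ = (33.5 + 31.7 + 10.1 + 51.6 + 13.9 + 42.8)/6 = 30.6000
Deviations: 2.9000, 1.1000, -20.5000, 21.0000, -16.7000, 12.2000
Σ_{t=1}^{5}(y_t−ȳ)(y_{t+1}−ȳ) = -1004.3000
γ_1 = -1004.3000 / 6 = -167.383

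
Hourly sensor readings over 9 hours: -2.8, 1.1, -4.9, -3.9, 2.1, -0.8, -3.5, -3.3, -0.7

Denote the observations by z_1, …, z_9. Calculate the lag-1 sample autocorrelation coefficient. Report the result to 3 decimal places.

-0.229

Mean z̄ = (-2.8 + 1.1 − 4.9 − 3.9 + 2.1 − 0.8 − 3.5 − 3.3 − 0.7)/9 = -1.8556
Numerator Σ_{t=1}^{8}(z_t−z̄)(z_{t+1}−z̄) = -10.5064
Denominator Σ(z_t−z̄)² = 45.9622
r_1 = -10.5064 / 45.9622 = -0.229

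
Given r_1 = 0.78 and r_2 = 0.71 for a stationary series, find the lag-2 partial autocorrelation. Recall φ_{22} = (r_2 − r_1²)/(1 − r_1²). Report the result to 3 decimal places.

φ_{22} = (r_2 − r_1²) / (1 − r_1²)
r_1² = (0.78)² = 0.6084
Numerator = 0.71 − 0.6084 = 0.1016; denominator = 1 − 0.6084 = 0.3916
φ_{22} = 0.1016 / 0.3916 = 0.259

0.259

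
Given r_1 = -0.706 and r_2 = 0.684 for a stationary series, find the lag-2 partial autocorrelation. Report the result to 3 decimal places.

0.370

φ_{22} = (r_2 − r_1²) / (1 − r_1²)
r_1² = (-0.706)² = 0.498436
Numerator = 0.684 − 0.4984 = 0.1856; denominator = 1 − 0.4984 = 0.5016
φ_{22} = 0.1856 / 0.5016 = 0.370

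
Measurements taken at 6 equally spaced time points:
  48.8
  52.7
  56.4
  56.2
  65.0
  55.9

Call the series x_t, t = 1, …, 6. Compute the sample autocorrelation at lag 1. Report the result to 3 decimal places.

Mean x̄ = (48.8 + 52.7 + 56.4 + 56.2 + 65.0 + 55.9)/6 = 55.8333
Deviations from mean: -7.0333, -3.1333, 0.5667, 0.3667, 9.1667, 0.0667
Σ(x_t−x̄)(x_{t+1}−x̄) = (22.0378) + (-1.7756) + (0.2078) + (3.3611) + (0.6111) = 24.4422
Denominator Σ(x_t−x̄)² = 143.7733
r_1 = 24.4422 / 143.7733 = 0.170

0.170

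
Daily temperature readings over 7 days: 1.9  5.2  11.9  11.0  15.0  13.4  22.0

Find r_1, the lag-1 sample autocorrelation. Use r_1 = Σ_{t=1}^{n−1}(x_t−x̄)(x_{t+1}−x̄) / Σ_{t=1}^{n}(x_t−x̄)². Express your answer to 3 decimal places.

Mean x̄ = (1.9 + 5.2 + 11.9 + 11.0 + 15.0 + 13.4 + 22.0)/7 = 11.4857
Numerator Σ_{t=1}^{6}(x_t−x̄)(x_{t+1}−x̄) = 82.5955
Denominator Σ(x_t−x̄)² = 258.3686
r_1 = 82.5955 / 258.3686 = 0.320

0.320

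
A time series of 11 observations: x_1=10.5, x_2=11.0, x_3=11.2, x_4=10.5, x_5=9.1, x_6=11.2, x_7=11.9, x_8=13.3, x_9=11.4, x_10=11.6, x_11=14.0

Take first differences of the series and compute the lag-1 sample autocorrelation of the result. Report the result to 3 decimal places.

-0.137

First differences Δx: 0.5, 0.2, -0.7, -1.4, 2.1, 0.7, 1.4, -1.9, 0.2, 2.4
Mean of differences = 0.3500
Numerator Σ(Δx_t−Δx̄)(Δx_{t+1}−Δx̄) = -2.4425
Denominator Σ(Δx_t−Δx̄)² = 17.7850
r_1(Δx) = -2.4425 / 17.7850 = -0.137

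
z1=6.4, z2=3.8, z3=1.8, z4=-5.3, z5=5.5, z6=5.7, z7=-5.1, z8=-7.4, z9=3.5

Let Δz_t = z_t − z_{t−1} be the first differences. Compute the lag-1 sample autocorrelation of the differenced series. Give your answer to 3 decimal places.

-0.148

First differences Δz: -2.6, -2.0, -7.1, 10.8, 0.2, -10.8, -2.3, 10.9
Mean of differences = -0.3625
Numerator Σ(Δz_t−Δz̄)(Δz_{t+1}−Δz̄) = -61.7014
Denominator Σ(Δz_t−Δz̄)² = 417.5388
r_1(Δz) = -61.7014 / 417.5388 = -0.148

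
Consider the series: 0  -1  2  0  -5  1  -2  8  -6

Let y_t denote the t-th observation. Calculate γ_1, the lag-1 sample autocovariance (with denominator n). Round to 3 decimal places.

-8.012

Mean ȳ = (0 − 1 + 2 + 0 − 5 + 1 − 2 + 8 − 6)/9 = -0.3333
Σ_{t=1}^{8}(y_t−ȳ)(y_{t+1}−ȳ) = -72.1111
γ_1 = -72.1111 / 9 = -8.012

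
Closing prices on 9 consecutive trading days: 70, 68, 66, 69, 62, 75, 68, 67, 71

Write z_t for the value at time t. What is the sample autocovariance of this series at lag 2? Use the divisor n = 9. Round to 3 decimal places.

0.845

Mean z̄ = (70 + 68 + 66 + 69 + 62 + 75 + 68 + 67 + 71)/9 = 68.4444
Σ_{t=1}^{7}(z_t−z̄)(z_{t+2}−z̄) = 7.6049
γ_2 = 7.6049 / 9 = 0.845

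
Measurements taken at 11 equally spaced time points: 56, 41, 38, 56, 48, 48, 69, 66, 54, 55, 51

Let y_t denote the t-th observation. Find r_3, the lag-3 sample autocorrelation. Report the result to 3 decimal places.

0.149

Mean ȳ = (56 + 41 + 38 + 56 + 48 + 48 + 69 + 66 + 54 + 55 + 51)/11 = 52.9091
Numerator Σ_{t=1}^{8}(y_t−ȳ)(y_{t+3}−ȳ) = 129.9752
Denominator Σ(y_t−ȳ)² = 870.9091
r_3 = 129.9752 / 870.9091 = 0.149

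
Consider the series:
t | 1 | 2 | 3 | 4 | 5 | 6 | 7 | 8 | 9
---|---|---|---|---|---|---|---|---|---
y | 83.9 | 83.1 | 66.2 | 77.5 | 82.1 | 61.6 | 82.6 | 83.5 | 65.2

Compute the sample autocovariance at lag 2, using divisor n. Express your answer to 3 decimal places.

-31.706

Mean ȳ = (83.9 + 83.1 + 66.2 + 77.5 + 82.1 + 61.6 + 82.6 + 83.5 + 65.2)/9 = 76.1889
Σ_{t=1}^{7}(y_t−ȳ)(y_{t+2}−ȳ) = -285.3525
γ_2 = -285.3525 / 9 = -31.706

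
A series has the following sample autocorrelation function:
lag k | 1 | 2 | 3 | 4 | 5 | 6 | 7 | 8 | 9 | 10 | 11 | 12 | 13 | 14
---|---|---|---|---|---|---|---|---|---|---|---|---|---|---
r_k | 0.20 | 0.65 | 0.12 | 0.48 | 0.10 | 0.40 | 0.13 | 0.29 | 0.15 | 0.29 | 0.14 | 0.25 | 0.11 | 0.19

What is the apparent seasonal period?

2

The largest autocorrelation is r_2 = 0.65, with weaker echoes at lags 4 (0.48), 6 (0.40), 8 (0.29), 10 (0.29) and 12 (0.25); the remaining lags stay at or below 0.20.
The dominant spike at lag 2 indicates a seasonal period of 2.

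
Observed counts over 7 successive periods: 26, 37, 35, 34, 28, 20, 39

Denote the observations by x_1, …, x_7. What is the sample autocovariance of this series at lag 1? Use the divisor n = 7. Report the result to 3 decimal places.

-8.257

Mean x̄ = (26 + 37 + 35 + 34 + 28 + 20 + 39)/7 = 31.2857
Σ_{t=1}^{6}(x_t−x̄)(x_{t+1}−x̄) = -57.7959
γ_1 = -57.7959 / 7 = -8.257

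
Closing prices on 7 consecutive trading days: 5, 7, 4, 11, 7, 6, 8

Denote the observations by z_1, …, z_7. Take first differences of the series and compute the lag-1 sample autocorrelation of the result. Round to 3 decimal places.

-0.647

First differences Δz: 2, -3, 7, -4, -1, 2
Mean of differences = 0.5000
Numerator Σ(Δz_t−Δz̄)(Δz_{t+1}−Δz̄) = -52.7500
Denominator Σ(Δz_t−Δz̄)² = 81.5000
r_1(Δz) = -52.7500 / 81.5000 = -0.647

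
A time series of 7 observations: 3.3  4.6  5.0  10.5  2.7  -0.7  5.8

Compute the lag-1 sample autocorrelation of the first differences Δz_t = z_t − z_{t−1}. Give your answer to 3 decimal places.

-0.231

First differences Δz: 1.3, 0.4, 5.5, -7.8, -3.4, 6.5
Mean of differences = 0.4167
Numerator Σ(Δz_t−Δz̄)(Δz_{t+1}−Δz̄) = -33.7253
Denominator Σ(Δz_t−Δz̄)² = 145.7083
r_1(Δz) = -33.7253 / 145.7083 = -0.231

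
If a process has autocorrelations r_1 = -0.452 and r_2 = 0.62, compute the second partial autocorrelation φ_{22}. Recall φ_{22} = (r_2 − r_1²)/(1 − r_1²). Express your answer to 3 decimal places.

φ_{22} = (r_2 − r_1²) / (1 − r_1²)
r_1² = (-0.452)² = 0.204304
Numerator = 0.62 − 0.2043 = 0.4157; denominator = 1 − 0.2043 = 0.7957
φ_{22} = 0.4157 / 0.7957 = 0.522

0.522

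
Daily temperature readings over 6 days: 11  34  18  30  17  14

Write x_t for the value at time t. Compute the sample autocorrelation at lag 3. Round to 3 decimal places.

Mean x̄ = (11 + 34 + 18 + 30 + 17 + 14)/6 = 20.6667
Deviations from mean: -9.6667, 13.3333, -2.6667, 9.3333, -3.6667, -6.6667
Numerator Σ_{t=1}^{3}(x_t−x̄)(x_{t+3}−x̄) = -121.3333
Denominator Σ(x_t−x̄)² = 423.3333
r_3 = -121.3333 / 423.3333 = -0.287

-0.287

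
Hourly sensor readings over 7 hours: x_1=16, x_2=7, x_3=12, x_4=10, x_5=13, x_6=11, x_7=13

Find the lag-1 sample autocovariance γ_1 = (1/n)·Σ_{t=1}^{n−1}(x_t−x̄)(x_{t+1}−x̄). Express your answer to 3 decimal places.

Mean x̄ = (16 + 7 + 12 + 10 + 13 + 11 + 13)/7 = 11.7143
Deviations: 4.2857, -4.7143, 0.2857, -1.7143, 1.2857, -0.7143, 1.2857
Σ_{t=1}^{6}(x_t−x̄)(x_{t+1}−x̄) = -26.0816
γ_1 = -26.0816 / 7 = -3.726

-3.726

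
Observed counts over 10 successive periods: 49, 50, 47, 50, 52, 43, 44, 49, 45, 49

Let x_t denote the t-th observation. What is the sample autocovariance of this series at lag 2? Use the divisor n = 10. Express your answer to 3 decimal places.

-1.968

Mean x̄ = (49 + 50 + 47 + 50 + 52 + 43 + 44 + 49 + 45 + 49)/10 = 47.8000
Σ_{t=1}^{8}(x_t−x̄)(x_{t+2}−x̄) = -19.6800
γ_2 = -19.6800 / 10 = -1.968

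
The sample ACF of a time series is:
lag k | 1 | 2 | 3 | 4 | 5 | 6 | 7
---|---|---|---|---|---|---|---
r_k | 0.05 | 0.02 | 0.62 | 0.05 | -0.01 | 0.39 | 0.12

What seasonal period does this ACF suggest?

The largest autocorrelation is r_3 = 0.62, with a weaker echo at lag 6 (0.39); the remaining lags stay at or below 0.12.
The dominant spike at lag 3 indicates a seasonal period of 3.

3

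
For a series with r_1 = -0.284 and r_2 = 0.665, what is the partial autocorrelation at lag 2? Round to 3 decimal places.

0.636

φ_{22} = (r_2 − r_1²) / (1 − r_1²)
r_1² = (-0.284)² = 0.080656
Numerator = 0.665 − 0.0807 = 0.5843; denominator = 1 − 0.0807 = 0.9193
φ_{22} = 0.5843 / 0.9193 = 0.636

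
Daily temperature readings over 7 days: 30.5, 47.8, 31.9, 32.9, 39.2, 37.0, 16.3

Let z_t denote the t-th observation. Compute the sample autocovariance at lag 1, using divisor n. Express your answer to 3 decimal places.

-15.980

Mean z̄ = (30.5 + 47.8 + 31.9 + 32.9 + 39.2 + 37.0 + 16.3)/7 = 33.6571
Deviations: -3.1571, 14.1429, -1.7571, -0.7571, 5.5429, 3.3429, -17.3571
Σ_{t=1}^{6}(z_t−z̄)(z_{t+1}−z̄) = -111.8618
γ_1 = -111.8618 / 7 = -15.980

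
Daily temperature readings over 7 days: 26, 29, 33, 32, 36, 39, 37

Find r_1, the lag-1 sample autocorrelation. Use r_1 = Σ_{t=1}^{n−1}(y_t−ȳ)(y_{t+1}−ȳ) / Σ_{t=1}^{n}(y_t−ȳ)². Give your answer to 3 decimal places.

0.523

Mean ȳ = (26 + 29 + 33 + 32 + 36 + 39 + 37)/7 = 33.1429
Deviations from mean: -7.1429, -4.1429, -0.1429, -1.1429, 2.8571, 5.8571, 3.8571
Numerator Σ_{t=1}^{6}(y_t−ȳ)(y_{t+1}−ȳ) = 66.4082
Denominator Σ(y_t−ȳ)² = 126.8571
r_1 = 66.4082 / 126.8571 = 0.523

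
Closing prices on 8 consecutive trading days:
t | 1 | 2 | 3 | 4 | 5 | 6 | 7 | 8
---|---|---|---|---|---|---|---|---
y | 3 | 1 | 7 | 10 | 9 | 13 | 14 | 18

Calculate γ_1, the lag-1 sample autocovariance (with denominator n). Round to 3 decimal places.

Mean ȳ = (3 + 1 + 7 + 10 + 9 + 13 + 14 + 18)/8 = 9.3750
Σ_{t=1}^{7}(y_t−ȳ)(y_{t+1}−ȳ) = 126.8594
γ_1 = 126.8594 / 8 = 15.857

15.857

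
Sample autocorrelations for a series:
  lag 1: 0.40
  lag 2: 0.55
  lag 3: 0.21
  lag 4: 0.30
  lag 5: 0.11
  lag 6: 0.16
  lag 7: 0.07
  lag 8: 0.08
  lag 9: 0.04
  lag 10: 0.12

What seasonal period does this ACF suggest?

The largest autocorrelation is r_2 = 0.55; the remaining lags stay at or below 0.40.
The dominant spike at lag 2 indicates a seasonal period of 2.

2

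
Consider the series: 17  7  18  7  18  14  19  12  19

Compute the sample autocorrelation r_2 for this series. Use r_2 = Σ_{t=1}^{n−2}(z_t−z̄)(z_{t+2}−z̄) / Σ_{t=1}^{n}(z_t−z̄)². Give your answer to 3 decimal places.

Mean z̄ = (17 + 7 + 18 + 7 + 18 + 14 + 19 + 12 + 19)/9 = 14.5556
Σ(z_t−z̄)(z_{t+2}−z̄) = (8.4198) + (57.0864) + (11.8642) + (4.1975) + (15.3086) + (1.4198) + (19.7531) = 118.0494
Denominator Σ(z_t−z̄)² = 190.2222
r_2 = 118.0494 / 190.2222 = 0.621

0.621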